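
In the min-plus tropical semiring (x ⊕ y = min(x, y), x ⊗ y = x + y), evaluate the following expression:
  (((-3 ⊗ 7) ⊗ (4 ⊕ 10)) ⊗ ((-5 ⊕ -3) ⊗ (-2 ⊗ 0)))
(((-3 ⊗ 7) ⊗ (4 ⊕ 10)) ⊗ ((-5 ⊕ -3) ⊗ (-2 ⊗ 0))) = 1

Expand innermost to outermost. Recall ⊕ takes the minimum of its arguments and ⊗ takes their sum. Working out the expression (((-3 ⊗ 7) ⊗ (4 ⊕ 10)) ⊗ ((-5 ⊕ -3) ⊗ (-2 ⊗ 0))) gives 1.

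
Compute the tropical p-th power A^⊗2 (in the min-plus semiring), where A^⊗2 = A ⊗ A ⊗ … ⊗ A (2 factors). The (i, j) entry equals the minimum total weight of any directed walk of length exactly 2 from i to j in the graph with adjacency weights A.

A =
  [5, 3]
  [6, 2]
A^⊗2 =
  [9, 5]
  [8, 4]

Each entry (A^⊗2)_ij equals the minimum over all length-2 walks i = v_0 → v_1 → … → v_2 = j of Σ_t A[v_t][v_{t+1}]. For example, for (i, j) = (0, 1) we minimise over 2 possible intermediate vertex sequences; the minimum is 5, attained along the walk 0 → 1 → 1.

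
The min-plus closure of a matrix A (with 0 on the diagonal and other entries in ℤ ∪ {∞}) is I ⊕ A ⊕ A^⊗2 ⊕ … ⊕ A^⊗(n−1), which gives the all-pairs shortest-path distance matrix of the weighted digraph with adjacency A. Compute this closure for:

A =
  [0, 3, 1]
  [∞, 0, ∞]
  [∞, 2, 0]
Closure =
  [0, 3, 1]
  [∞, 0, ∞]
  [∞, 2, 0]

This is the Floyd-Warshall all-pairs shortest-path computation. For each intermediate vertex k = 0, 1, …, 2, update dist[i][j] ← min(dist[i][j], dist[i][k] + dist[k][j]). The final matrix gives, for each (i, j), the minimum total weight of any directed path from i to j (possibly empty when i = j).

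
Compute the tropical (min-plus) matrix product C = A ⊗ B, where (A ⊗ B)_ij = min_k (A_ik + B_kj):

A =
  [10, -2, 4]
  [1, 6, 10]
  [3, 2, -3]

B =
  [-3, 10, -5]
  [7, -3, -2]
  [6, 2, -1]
A ⊗ B =
  [5, -5, -4]
  [-2, 3, -4]
  [0, -1, -4]

Apply the min-plus product entry-by-entry:
  C[0][0] = min over k of (A[0][0] + B[0][0] = 10 + -3 = 7, A[0][1] + B[1][0] = -2 + 7 = 5, A[0][2] + B[2][0] = 4 + 6 = 10) = 5 (attained at k = 1)
  C[0][1] = min over k of (A[0][0] + B[0][1] = 10 + 10 = 20, A[0][1] + B[1][1] = -2 + -3 = -5, A[0][2] + B[2][1] = 4 + 2 = 6) = -5 (attained at k = 1)
  C[0][2] = min over k of (A[0][0] + B[0][2] = 10 + -5 = 5, A[0][1] + B[1][2] = -2 + -2 = -4, A[0][2] + B[2][2] = 4 + -1 = 3) = -4 (attained at k = 1)
  C[1][0] = min over k of (A[1][0] + B[0][0] = 1 + -3 = -2, A[1][1] + B[1][0] = 6 + 7 = 13, A[1][2] + B[2][0] = 10 + 6 = 16) = -2 (attained at k = 0)
  C[1][1] = min over k of (A[1][0] + B[0][1] = 1 + 10 = 11, A[1][1] + B[1][1] = 6 + -3 = 3, A[1][2] + B[2][1] = 10 + 2 = 12) = 3 (attained at k = 1)
  C[1][2] = min over k of (A[1][0] + B[0][2] = 1 + -5 = -4, A[1][1] + B[1][2] = 6 + -2 = 4, A[1][2] + B[2][2] = 10 + -1 = 9) = -4 (attained at k = 0)
  C[2][0] = min over k of (A[2][0] + B[0][0] = 3 + -3 = 0, A[2][1] + B[1][0] = 2 + 7 = 9, A[2][2] + B[2][0] = -3 + 6 = 3) = 0 (attained at k = 0)
  C[2][1] = min over k of (A[2][0] + B[0][1] = 3 + 10 = 13, A[2][1] + B[1][1] = 2 + -3 = -1, A[2][2] + B[2][1] = -3 + 2 = -1) = -1 (attained at k = 1)
  C[2][2] = min over k of (A[2][0] + B[0][2] = 3 + -5 = -2, A[2][1] + B[1][2] = 2 + -2 = 0, A[2][2] + B[2][2] = -3 + -1 = -4) = -4 (attained at k = 2)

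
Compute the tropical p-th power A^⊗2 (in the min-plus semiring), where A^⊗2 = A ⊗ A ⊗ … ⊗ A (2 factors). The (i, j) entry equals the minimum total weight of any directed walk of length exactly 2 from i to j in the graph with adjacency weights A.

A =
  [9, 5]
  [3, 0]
A^⊗2 =
  [8, 5]
  [3, 0]

Each entry (A^⊗2)_ij equals the minimum over all length-2 walks i = v_0 → v_1 → … → v_2 = j of Σ_t A[v_t][v_{t+1}]. For example, for (i, j) = (0, 1) we minimise over 2 possible intermediate vertex sequences; the minimum is 5, attained along the walk 0 → 1 → 1.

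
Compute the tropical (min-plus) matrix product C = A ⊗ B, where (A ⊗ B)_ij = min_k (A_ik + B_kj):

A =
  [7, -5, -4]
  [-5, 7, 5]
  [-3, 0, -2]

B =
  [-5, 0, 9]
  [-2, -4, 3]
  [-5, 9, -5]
A ⊗ B =
  [-9, -9, -9]
  [-10, -5, 0]
  [-8, -4, -7]

Apply the min-plus product entry-by-entry:
  C[0][0] = min over k of (A[0][0] + B[0][0] = 7 + -5 = 2, A[0][1] + B[1][0] = -5 + -2 = -7, A[0][2] + B[2][0] = -4 + -5 = -9) = -9 (attained at k = 2)
  C[0][1] = min over k of (A[0][0] + B[0][1] = 7 + 0 = 7, A[0][1] + B[1][1] = -5 + -4 = -9, A[0][2] + B[2][1] = -4 + 9 = 5) = -9 (attained at k = 1)
  C[0][2] = min over k of (A[0][0] + B[0][2] = 7 + 9 = 16, A[0][1] + B[1][2] = -5 + 3 = -2, A[0][2] + B[2][2] = -4 + -5 = -9) = -9 (attained at k = 2)
  C[1][0] = min over k of (A[1][0] + B[0][0] = -5 + -5 = -10, A[1][1] + B[1][0] = 7 + -2 = 5, A[1][2] + B[2][0] = 5 + -5 = 0) = -10 (attained at k = 0)
  C[1][1] = min over k of (A[1][0] + B[0][1] = -5 + 0 = -5, A[1][1] + B[1][1] = 7 + -4 = 3, A[1][2] + B[2][1] = 5 + 9 = 14) = -5 (attained at k = 0)
  C[1][2] = min over k of (A[1][0] + B[0][2] = -5 + 9 = 4, A[1][1] + B[1][2] = 7 + 3 = 10, A[1][2] + B[2][2] = 5 + -5 = 0) = 0 (attained at k = 2)
  C[2][0] = min over k of (A[2][0] + B[0][0] = -3 + -5 = -8, A[2][1] + B[1][0] = 0 + -2 = -2, A[2][2] + B[2][0] = -2 + -5 = -7) = -8 (attained at k = 0)
  C[2][1] = min over k of (A[2][0] + B[0][1] = -3 + 0 = -3, A[2][1] + B[1][1] = 0 + -4 = -4, A[2][2] + B[2][1] = -2 + 9 = 7) = -4 (attained at k = 1)
  C[2][2] = min over k of (A[2][0] + B[0][2] = -3 + 9 = 6, A[2][1] + B[1][2] = 0 + 3 = 3, A[2][2] + B[2][2] = -2 + -5 = -7) = -7 (attained at k = 2)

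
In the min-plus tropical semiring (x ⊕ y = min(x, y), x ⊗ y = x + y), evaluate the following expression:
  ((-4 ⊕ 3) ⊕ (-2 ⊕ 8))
((-4 ⊕ 3) ⊕ (-2 ⊕ 8)) = -4

Expand innermost to outermost. Recall ⊕ takes the minimum of its arguments and ⊗ takes their sum. Working out the expression ((-4 ⊕ 3) ⊕ (-2 ⊕ 8)) gives -4.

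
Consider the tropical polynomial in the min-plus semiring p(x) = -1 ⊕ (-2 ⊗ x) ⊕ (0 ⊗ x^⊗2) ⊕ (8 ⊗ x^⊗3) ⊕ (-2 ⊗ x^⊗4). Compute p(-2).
p(-2) = -10

A tropical monomial a ⊗ x^⊗i evaluates to a + i · x. Evaluating each term at x = -2:
  Term 0 contributes -1 + 0 · -2 = -1
  Term 1 contributes -2 + 1 · -2 = -4
  Term 2 contributes 0 + 2 · -2 = -4
  Term 3 contributes 8 + 3 · -2 = 2
  Term 4 contributes -2 + 4 · -2 = -10
p(-2) = ⊕ of these = min[-1, -4, -4, 2, -10] = -10.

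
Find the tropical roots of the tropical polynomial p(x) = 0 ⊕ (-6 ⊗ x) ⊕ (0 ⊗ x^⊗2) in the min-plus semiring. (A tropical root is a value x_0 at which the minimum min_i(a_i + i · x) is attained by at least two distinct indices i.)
Roots: {-6, 6}

Each tropical root is a break point of the lower envelope of the lines y = a_i + i · x (there are 3 lines, with slopes 0, 1, ..., 2). Only the lines that attain the minimum somewhere contribute to roots; other lines are dominated. Here the surviving (envelope) indices are i = 2, i = 1, i = 0.
Intersections between consecutive envelope lines give the roots: for adjacent envelope indices i < j the intersection is x = (a_i − a_j) / (j − i). Reading off the sorted break points: {-6, 6}.
Verification: at each break x_0, at least two indices attain the minimum of min_i(a_i + i · x_0).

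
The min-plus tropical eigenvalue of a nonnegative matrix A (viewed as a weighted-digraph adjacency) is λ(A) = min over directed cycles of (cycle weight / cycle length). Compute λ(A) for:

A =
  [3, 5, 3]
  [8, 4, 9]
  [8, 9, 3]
λ(A) = 3

Enumerate directed cycles and compute their means (weight / length). Sample:
  cycle 0 → 0: weight = 3, length = 1, mean = 3/1 ≈ 3.000
  cycle 1 → 1: weight = 4, length = 1, mean = 4/1 ≈ 4.000
  cycle 2 → 2: weight = 3, length = 1, mean = 3/1 ≈ 3.000
  cycle 0 → 1 → 0: weight = 13, length = 2, mean = 13/2 ≈ 6.500
  cycle 0 → 2 → 0: weight = 11, length = 2, mean = 11/2 ≈ 5.500
  cycle 1 → 0 → 1: weight = 13, length = 2, mean = 13/2 ≈ 6.500
Minimum mean = 3.000, attained e.g. along the cycle 0 → 0 with weight 3 and length 1. So λ(A) = 3/1 = 3.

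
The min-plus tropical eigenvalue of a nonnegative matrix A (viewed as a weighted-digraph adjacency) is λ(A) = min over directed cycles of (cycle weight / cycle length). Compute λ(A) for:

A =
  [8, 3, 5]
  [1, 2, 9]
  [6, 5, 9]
λ(A) = 2

Enumerate directed cycles and compute their means (weight / length). Sample:
  cycle 0 → 0: weight = 8, length = 1, mean = 8/1 ≈ 8.000
  cycle 1 → 1: weight = 2, length = 1, mean = 2/1 ≈ 2.000
  cycle 2 → 2: weight = 9, length = 1, mean = 9/1 ≈ 9.000
  cycle 0 → 1 → 0: weight = 4, length = 2, mean = 4/2 ≈ 2.000
  cycle 0 → 2 → 0: weight = 11, length = 2, mean = 11/2 ≈ 5.500
  cycle 1 → 0 → 1: weight = 4, length = 2, mean = 4/2 ≈ 2.000
Minimum mean = 2.000, attained e.g. along the cycle 1 → 1 with weight 2 and length 1. So λ(A) = 2/1 = 2.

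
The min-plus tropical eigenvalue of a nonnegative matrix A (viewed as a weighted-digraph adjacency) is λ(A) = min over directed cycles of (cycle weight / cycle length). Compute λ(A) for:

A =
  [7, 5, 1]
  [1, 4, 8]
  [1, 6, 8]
λ(A) = 1

Enumerate directed cycles and compute their means (weight / length). Sample:
  cycle 0 → 0: weight = 7, length = 1, mean = 7/1 ≈ 7.000
  cycle 1 → 1: weight = 4, length = 1, mean = 4/1 ≈ 4.000
  cycle 2 → 2: weight = 8, length = 1, mean = 8/1 ≈ 8.000
  cycle 0 → 1 → 0: weight = 6, length = 2, mean = 6/2 ≈ 3.000
  cycle 0 → 2 → 0: weight = 2, length = 2, mean = 2/2 ≈ 1.000
  cycle 1 → 0 → 1: weight = 6, length = 2, mean = 6/2 ≈ 3.000
Minimum mean = 1.000, attained e.g. along the cycle 0 → 2 → 0 with weight 2 and length 2. So λ(A) = 2/2 = 1.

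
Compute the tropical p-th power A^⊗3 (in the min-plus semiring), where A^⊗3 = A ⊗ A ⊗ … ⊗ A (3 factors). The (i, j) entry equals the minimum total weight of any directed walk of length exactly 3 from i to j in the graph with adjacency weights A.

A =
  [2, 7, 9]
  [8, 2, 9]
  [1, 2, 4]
A^⊗3 =
  [6, 11, 13]
  [12, 6, 13]
  [5, 6, 12]

Each entry (A^⊗3)_ij equals the minimum over all length-3 walks i = v_0 → v_1 → … → v_3 = j of Σ_t A[v_t][v_{t+1}]. For example, for (i, j) = (0, 2) we minimise over 9 possible intermediate vertex sequences; the minimum is 13, attained along the walk 0 → 0 → 0 → 2.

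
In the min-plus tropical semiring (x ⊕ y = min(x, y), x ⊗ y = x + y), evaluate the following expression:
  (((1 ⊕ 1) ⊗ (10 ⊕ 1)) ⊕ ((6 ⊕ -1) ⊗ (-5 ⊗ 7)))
(((1 ⊕ 1) ⊗ (10 ⊕ 1)) ⊕ ((6 ⊕ -1) ⊗ (-5 ⊗ 7))) = 1

Expand innermost to outermost. Recall ⊕ takes the minimum of its arguments and ⊗ takes their sum. Working out the expression (((1 ⊕ 1) ⊗ (10 ⊕ 1)) ⊕ ((6 ⊕ -1) ⊗ (-5 ⊗ 7))) gives 1.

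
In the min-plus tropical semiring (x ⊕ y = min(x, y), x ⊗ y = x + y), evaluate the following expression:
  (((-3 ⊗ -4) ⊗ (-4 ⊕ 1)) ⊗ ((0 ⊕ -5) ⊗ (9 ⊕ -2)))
(((-3 ⊗ -4) ⊗ (-4 ⊕ 1)) ⊗ ((0 ⊕ -5) ⊗ (9 ⊕ -2))) = -18

Expand innermost to outermost. Recall ⊕ takes the minimum of its arguments and ⊗ takes their sum. Working out the expression (((-3 ⊗ -4) ⊗ (-4 ⊕ 1)) ⊗ ((0 ⊕ -5) ⊗ (9 ⊕ -2))) gives -18.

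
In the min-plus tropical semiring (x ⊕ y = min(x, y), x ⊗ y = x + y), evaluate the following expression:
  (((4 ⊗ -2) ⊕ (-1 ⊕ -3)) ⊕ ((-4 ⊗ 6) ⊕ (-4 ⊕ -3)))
(((4 ⊗ -2) ⊕ (-1 ⊕ -3)) ⊕ ((-4 ⊗ 6) ⊕ (-4 ⊕ -3))) = -4

Expand innermost to outermost. Recall ⊕ takes the minimum of its arguments and ⊗ takes their sum. Working out the expression (((4 ⊗ -2) ⊕ (-1 ⊕ -3)) ⊕ ((-4 ⊗ 6) ⊕ (-4 ⊕ -3))) gives -4.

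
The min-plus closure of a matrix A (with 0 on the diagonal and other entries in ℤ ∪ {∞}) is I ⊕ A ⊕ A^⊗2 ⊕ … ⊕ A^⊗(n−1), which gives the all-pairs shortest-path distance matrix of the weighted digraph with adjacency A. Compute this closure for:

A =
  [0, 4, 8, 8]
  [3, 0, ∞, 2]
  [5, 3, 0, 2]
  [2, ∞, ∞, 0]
Closure =
  [0, 4, 8, 6]
  [3, 0, 11, 2]
  [4, 3, 0, 2]
  [2, 6, 10, 0]

This is the Floyd-Warshall all-pairs shortest-path computation. For each intermediate vertex k = 0, 1, …, 3, update dist[i][j] ← min(dist[i][j], dist[i][k] + dist[k][j]). The final matrix gives, for each (i, j), the minimum total weight of any directed path from i to j (possibly empty when i = j).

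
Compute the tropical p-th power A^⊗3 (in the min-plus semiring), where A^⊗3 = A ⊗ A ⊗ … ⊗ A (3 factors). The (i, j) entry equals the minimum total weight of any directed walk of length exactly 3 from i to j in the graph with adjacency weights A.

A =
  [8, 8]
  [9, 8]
A^⊗3 =
  [24, 24]
  [25, 24]

Each entry (A^⊗3)_ij equals the minimum over all length-3 walks i = v_0 → v_1 → … → v_3 = j of Σ_t A[v_t][v_{t+1}]. For example, for (i, j) = (0, 1) we minimise over 4 possible intermediate vertex sequences; the minimum is 24, attained along the walk 0 → 0 → 0 → 1.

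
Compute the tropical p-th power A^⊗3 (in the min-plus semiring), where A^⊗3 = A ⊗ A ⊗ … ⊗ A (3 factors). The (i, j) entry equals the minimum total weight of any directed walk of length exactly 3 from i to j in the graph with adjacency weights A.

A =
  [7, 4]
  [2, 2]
A^⊗3 =
  [8, 8]
  [6, 6]

Each entry (A^⊗3)_ij equals the minimum over all length-3 walks i = v_0 → v_1 → … → v_3 = j of Σ_t A[v_t][v_{t+1}]. For example, for (i, j) = (0, 1) we minimise over 4 possible intermediate vertex sequences; the minimum is 8, attained along the walk 0 → 1 → 1 → 1.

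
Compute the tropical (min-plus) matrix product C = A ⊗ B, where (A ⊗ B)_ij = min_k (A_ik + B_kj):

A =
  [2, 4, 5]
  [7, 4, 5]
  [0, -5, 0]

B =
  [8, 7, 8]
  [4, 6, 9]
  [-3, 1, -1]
A ⊗ B =
  [2, 6, 4]
  [2, 6, 4]
  [-3, 1, -1]

Apply the min-plus product entry-by-entry:
  C[0][0] = min over k of (A[0][0] + B[0][0] = 2 + 8 = 10, A[0][1] + B[1][0] = 4 + 4 = 8, A[0][2] + B[2][0] = 5 + -3 = 2) = 2 (attained at k = 2)
  C[0][1] = min over k of (A[0][0] + B[0][1] = 2 + 7 = 9, A[0][1] + B[1][1] = 4 + 6 = 10, A[0][2] + B[2][1] = 5 + 1 = 6) = 6 (attained at k = 2)
  C[0][2] = min over k of (A[0][0] + B[0][2] = 2 + 8 = 10, A[0][1] + B[1][2] = 4 + 9 = 13, A[0][2] + B[2][2] = 5 + -1 = 4) = 4 (attained at k = 2)
  C[1][0] = min over k of (A[1][0] + B[0][0] = 7 + 8 = 15, A[1][1] + B[1][0] = 4 + 4 = 8, A[1][2] + B[2][0] = 5 + -3 = 2) = 2 (attained at k = 2)
  C[1][1] = min over k of (A[1][0] + B[0][1] = 7 + 7 = 14, A[1][1] + B[1][1] = 4 + 6 = 10, A[1][2] + B[2][1] = 5 + 1 = 6) = 6 (attained at k = 2)
  C[1][2] = min over k of (A[1][0] + B[0][2] = 7 + 8 = 15, A[1][1] + B[1][2] = 4 + 9 = 13, A[1][2] + B[2][2] = 5 + -1 = 4) = 4 (attained at k = 2)
  C[2][0] = min over k of (A[2][0] + B[0][0] = 0 + 8 = 8, A[2][1] + B[1][0] = -5 + 4 = -1, A[2][2] + B[2][0] = 0 + -3 = -3) = -3 (attained at k = 2)
  C[2][1] = min over k of (A[2][0] + B[0][1] = 0 + 7 = 7, A[2][1] + B[1][1] = -5 + 6 = 1, A[2][2] + B[2][1] = 0 + 1 = 1) = 1 (attained at k = 1)
  C[2][2] = min over k of (A[2][0] + B[0][2] = 0 + 8 = 8, A[2][1] + B[1][2] = -5 + 9 = 4, A[2][2] + B[2][2] = 0 + -1 = -1) = -1 (attained at k = 2)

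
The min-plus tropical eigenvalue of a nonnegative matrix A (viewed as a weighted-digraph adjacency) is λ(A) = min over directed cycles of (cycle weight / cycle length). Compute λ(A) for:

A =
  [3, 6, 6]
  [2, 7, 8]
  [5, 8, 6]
λ(A) = 3

Enumerate directed cycles and compute their means (weight / length). Sample:
  cycle 0 → 0: weight = 3, length = 1, mean = 3/1 ≈ 3.000
  cycle 1 → 1: weight = 7, length = 1, mean = 7/1 ≈ 7.000
  cycle 2 → 2: weight = 6, length = 1, mean = 6/1 ≈ 6.000
  cycle 0 → 1 → 0: weight = 8, length = 2, mean = 8/2 ≈ 4.000
  cycle 0 → 2 → 0: weight = 11, length = 2, mean = 11/2 ≈ 5.500
  cycle 1 → 0 → 1: weight = 8, length = 2, mean = 8/2 ≈ 4.000
Minimum mean = 3.000, attained e.g. along the cycle 0 → 0 with weight 3 and length 1. So λ(A) = 3/1 = 3.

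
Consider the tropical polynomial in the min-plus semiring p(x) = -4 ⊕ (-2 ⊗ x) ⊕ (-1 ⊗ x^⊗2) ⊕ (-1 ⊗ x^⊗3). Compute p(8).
p(8) = -4

A tropical monomial a ⊗ x^⊗i evaluates to a + i · x. Evaluating each term at x = 8:
  Term 0 contributes -4 + 0 · 8 = -4
  Term 1 contributes -2 + 1 · 8 = 6
  Term 2 contributes -1 + 2 · 8 = 15
  Term 3 contributes -1 + 3 · 8 = 23
p(8) = ⊕ of these = min[-4, 6, 15, 23] = -4.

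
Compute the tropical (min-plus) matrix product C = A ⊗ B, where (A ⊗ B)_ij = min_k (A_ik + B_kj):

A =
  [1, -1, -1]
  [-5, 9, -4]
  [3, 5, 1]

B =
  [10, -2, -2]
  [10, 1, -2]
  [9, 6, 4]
A ⊗ B =
  [8, -1, -3]
  [5, -7, -7]
  [10, 1, 1]

Apply the min-plus product entry-by-entry:
  C[0][0] = min over k of (A[0][0] + B[0][0] = 1 + 10 = 11, A[0][1] + B[1][0] = -1 + 10 = 9, A[0][2] + B[2][0] = -1 + 9 = 8) = 8 (attained at k = 2)
  C[0][1] = min over k of (A[0][0] + B[0][1] = 1 + -2 = -1, A[0][1] + B[1][1] = -1 + 1 = 0, A[0][2] + B[2][1] = -1 + 6 = 5) = -1 (attained at k = 0)
  C[0][2] = min over k of (A[0][0] + B[0][2] = 1 + -2 = -1, A[0][1] + B[1][2] = -1 + -2 = -3, A[0][2] + B[2][2] = -1 + 4 = 3) = -3 (attained at k = 1)
  C[1][0] = min over k of (A[1][0] + B[0][0] = -5 + 10 = 5, A[1][1] + B[1][0] = 9 + 10 = 19, A[1][2] + B[2][0] = -4 + 9 = 5) = 5 (attained at k = 0)
  C[1][1] = min over k of (A[1][0] + B[0][1] = -5 + -2 = -7, A[1][1] + B[1][1] = 9 + 1 = 10, A[1][2] + B[2][1] = -4 + 6 = 2) = -7 (attained at k = 0)
  C[1][2] = min over k of (A[1][0] + B[0][2] = -5 + -2 = -7, A[1][1] + B[1][2] = 9 + -2 = 7, A[1][2] + B[2][2] = -4 + 4 = 0) = -7 (attained at k = 0)
  C[2][0] = min over k of (A[2][0] + B[0][0] = 3 + 10 = 13, A[2][1] + B[1][0] = 5 + 10 = 15, A[2][2] + B[2][0] = 1 + 9 = 10) = 10 (attained at k = 2)
  C[2][1] = min over k of (A[2][0] + B[0][1] = 3 + -2 = 1, A[2][1] + B[1][1] = 5 + 1 = 6, A[2][2] + B[2][1] = 1 + 6 = 7) = 1 (attained at k = 0)
  C[2][2] = min over k of (A[2][0] + B[0][2] = 3 + -2 = 1, A[2][1] + B[1][2] = 5 + -2 = 3, A[2][2] + B[2][2] = 1 + 4 = 5) = 1 (attained at k = 0)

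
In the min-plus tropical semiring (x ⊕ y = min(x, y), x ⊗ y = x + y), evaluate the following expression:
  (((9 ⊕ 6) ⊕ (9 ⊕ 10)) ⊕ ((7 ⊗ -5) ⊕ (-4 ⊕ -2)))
(((9 ⊕ 6) ⊕ (9 ⊕ 10)) ⊕ ((7 ⊗ -5) ⊕ (-4 ⊕ -2))) = -4

Expand innermost to outermost. Recall ⊕ takes the minimum of its arguments and ⊗ takes their sum. Working out the expression (((9 ⊕ 6) ⊕ (9 ⊕ 10)) ⊕ ((7 ⊗ -5) ⊕ (-4 ⊕ -2))) gives -4.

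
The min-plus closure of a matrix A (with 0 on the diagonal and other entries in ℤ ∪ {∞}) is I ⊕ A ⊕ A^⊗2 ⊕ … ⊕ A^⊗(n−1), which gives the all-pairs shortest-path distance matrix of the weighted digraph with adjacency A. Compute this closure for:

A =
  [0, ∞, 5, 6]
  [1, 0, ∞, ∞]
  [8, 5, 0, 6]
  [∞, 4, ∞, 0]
Closure =
  [0, 10, 5, 6]
  [1, 0, 6, 7]
  [6, 5, 0, 6]
  [5, 4, 10, 0]

This is the Floyd-Warshall all-pairs shortest-path computation. For each intermediate vertex k = 0, 1, …, 3, update dist[i][j] ← min(dist[i][j], dist[i][k] + dist[k][j]). The final matrix gives, for each (i, j), the minimum total weight of any directed path from i to j (possibly empty when i = j).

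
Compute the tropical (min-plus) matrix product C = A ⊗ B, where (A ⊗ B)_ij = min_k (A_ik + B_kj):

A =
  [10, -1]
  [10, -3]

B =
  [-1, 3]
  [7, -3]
A ⊗ B =
  [6, -4]
  [4, -6]

Apply the min-plus product entry-by-entry:
  C[0][0] = min over k of (A[0][0] + B[0][0] = 10 + -1 = 9, A[0][1] + B[1][0] = -1 + 7 = 6) = 6 (attained at k = 1)
  C[0][1] = min over k of (A[0][0] + B[0][1] = 10 + 3 = 13, A[0][1] + B[1][1] = -1 + -3 = -4) = -4 (attained at k = 1)
  C[1][0] = min over k of (A[1][0] + B[0][0] = 10 + -1 = 9, A[1][1] + B[1][0] = -3 + 7 = 4) = 4 (attained at k = 1)
  C[1][1] = min over k of (A[1][0] + B[0][1] = 10 + 3 = 13, A[1][1] + B[1][1] = -3 + -3 = -6) = -6 (attained at k = 1)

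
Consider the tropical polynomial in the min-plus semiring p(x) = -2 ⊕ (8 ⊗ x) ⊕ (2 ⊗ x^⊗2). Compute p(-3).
p(-3) = -4

A tropical monomial a ⊗ x^⊗i evaluates to a + i · x. Evaluating each term at x = -3:
  Term 0 contributes -2 + 0 · -3 = -2
  Term 1 contributes 8 + 1 · -3 = 5
  Term 2 contributes 2 + 2 · -3 = -4
p(-3) = ⊕ of these = min[-2, 5, -4] = -4.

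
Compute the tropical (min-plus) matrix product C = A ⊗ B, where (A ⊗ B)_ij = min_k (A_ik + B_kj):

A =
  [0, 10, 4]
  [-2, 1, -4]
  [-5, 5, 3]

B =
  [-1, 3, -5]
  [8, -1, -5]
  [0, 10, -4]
A ⊗ B =
  [-1, 3, -5]
  [-4, 0, -8]
  [-6, -2, -10]

Apply the min-plus product entry-by-entry:
  C[0][0] = min over k of (A[0][0] + B[0][0] = 0 + -1 = -1, A[0][1] + B[1][0] = 10 + 8 = 18, A[0][2] + B[2][0] = 4 + 0 = 4) = -1 (attained at k = 0)
  C[0][1] = min over k of (A[0][0] + B[0][1] = 0 + 3 = 3, A[0][1] + B[1][1] = 10 + -1 = 9, A[0][2] + B[2][1] = 4 + 10 = 14) = 3 (attained at k = 0)
  C[0][2] = min over k of (A[0][0] + B[0][2] = 0 + -5 = -5, A[0][1] + B[1][2] = 10 + -5 = 5, A[0][2] + B[2][2] = 4 + -4 = 0) = -5 (attained at k = 0)
  C[1][0] = min over k of (A[1][0] + B[0][0] = -2 + -1 = -3, A[1][1] + B[1][0] = 1 + 8 = 9, A[1][2] + B[2][0] = -4 + 0 = -4) = -4 (attained at k = 2)
  C[1][1] = min over k of (A[1][0] + B[0][1] = -2 + 3 = 1, A[1][1] + B[1][1] = 1 + -1 = 0, A[1][2] + B[2][1] = -4 + 10 = 6) = 0 (attained at k = 1)
  C[1][2] = min over k of (A[1][0] + B[0][2] = -2 + -5 = -7, A[1][1] + B[1][2] = 1 + -5 = -4, A[1][2] + B[2][2] = -4 + -4 = -8) = -8 (attained at k = 2)
  C[2][0] = min over k of (A[2][0] + B[0][0] = -5 + -1 = -6, A[2][1] + B[1][0] = 5 + 8 = 13, A[2][2] + B[2][0] = 3 + 0 = 3) = -6 (attained at k = 0)
  C[2][1] = min over k of (A[2][0] + B[0][1] = -5 + 3 = -2, A[2][1] + B[1][1] = 5 + -1 = 4, A[2][2] + B[2][1] = 3 + 10 = 13) = -2 (attained at k = 0)
  C[2][2] = min over k of (A[2][0] + B[0][2] = -5 + -5 = -10, A[2][1] + B[1][2] = 5 + -5 = 0, A[2][2] + B[2][2] = 3 + -4 = -1) = -10 (attained at k = 0)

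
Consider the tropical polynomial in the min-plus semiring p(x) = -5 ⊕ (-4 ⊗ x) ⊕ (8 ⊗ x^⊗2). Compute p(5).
p(5) = -5

A tropical monomial a ⊗ x^⊗i evaluates to a + i · x. Evaluating each term at x = 5:
  Term 0 contributes -5 + 0 · 5 = -5
  Term 1 contributes -4 + 1 · 5 = 1
  Term 2 contributes 8 + 2 · 5 = 18
p(5) = ⊕ of these = min[-5, 1, 18] = -5.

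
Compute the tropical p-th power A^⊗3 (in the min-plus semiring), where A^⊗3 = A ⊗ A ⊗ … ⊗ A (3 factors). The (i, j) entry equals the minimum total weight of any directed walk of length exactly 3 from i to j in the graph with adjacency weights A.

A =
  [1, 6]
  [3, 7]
A^⊗3 =
  [3, 8]
  [5, 10]

Each entry (A^⊗3)_ij equals the minimum over all length-3 walks i = v_0 → v_1 → … → v_3 = j of Σ_t A[v_t][v_{t+1}]. For example, for (i, j) = (0, 1) we minimise over 4 possible intermediate vertex sequences; the minimum is 8, attained along the walk 0 → 0 → 0 → 1.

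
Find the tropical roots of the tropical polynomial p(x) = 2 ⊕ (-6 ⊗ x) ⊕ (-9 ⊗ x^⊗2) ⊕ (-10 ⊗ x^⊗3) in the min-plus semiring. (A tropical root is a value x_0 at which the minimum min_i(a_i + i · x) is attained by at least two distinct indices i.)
Roots: {1, 3, 8}

Each tropical root is a break point of the lower envelope of the lines y = a_i + i · x (there are 4 lines, with slopes 0, 1, ..., 3). Only the lines that attain the minimum somewhere contribute to roots; other lines are dominated. Here the surviving (envelope) indices are i = 3, i = 2, i = 1, i = 0.
Intersections between consecutive envelope lines give the roots: for adjacent envelope indices i < j the intersection is x = (a_i − a_j) / (j − i). Reading off the sorted break points: {1, 3, 8}.
Verification: at each break x_0, at least two indices attain the minimum of min_i(a_i + i · x_0).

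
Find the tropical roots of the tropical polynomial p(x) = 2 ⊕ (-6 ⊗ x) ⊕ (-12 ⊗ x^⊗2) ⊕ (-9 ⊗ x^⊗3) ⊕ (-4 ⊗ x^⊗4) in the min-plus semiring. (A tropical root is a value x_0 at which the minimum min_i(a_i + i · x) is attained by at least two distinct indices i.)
Roots: {-5, -3, 6, 8}

Each tropical root is a break point of the lower envelope of the lines y = a_i + i · x (there are 5 lines, with slopes 0, 1, ..., 4). Only the lines that attain the minimum somewhere contribute to roots; other lines are dominated. Here the surviving (envelope) indices are i = 4, i = 3, i = 2, i = 1, i = 0.
Intersections between consecutive envelope lines give the roots: for adjacent envelope indices i < j the intersection is x = (a_i − a_j) / (j − i). Reading off the sorted break points: {-5, -3, 6, 8}.
Verification: at each break x_0, at least two indices attain the minimum of min_i(a_i + i · x_0).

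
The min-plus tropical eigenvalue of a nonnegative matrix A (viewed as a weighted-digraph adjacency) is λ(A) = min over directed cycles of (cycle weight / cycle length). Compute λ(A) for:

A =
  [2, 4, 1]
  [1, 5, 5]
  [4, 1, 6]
λ(A) = 1

Enumerate directed cycles and compute their means (weight / length). Sample:
  cycle 0 → 0: weight = 2, length = 1, mean = 2/1 ≈ 2.000
  cycle 1 → 1: weight = 5, length = 1, mean = 5/1 ≈ 5.000
  cycle 2 → 2: weight = 6, length = 1, mean = 6/1 ≈ 6.000
  cycle 0 → 1 → 0: weight = 5, length = 2, mean = 5/2 ≈ 2.500
  cycle 0 → 2 → 0: weight = 5, length = 2, mean = 5/2 ≈ 2.500
  cycle 1 → 0 → 1: weight = 5, length = 2, mean = 5/2 ≈ 2.500
Minimum mean = 1.000, attained e.g. along the cycle 0 → 2 → 1 → 0 with weight 3 and length 3. So λ(A) = 3/3 = 1.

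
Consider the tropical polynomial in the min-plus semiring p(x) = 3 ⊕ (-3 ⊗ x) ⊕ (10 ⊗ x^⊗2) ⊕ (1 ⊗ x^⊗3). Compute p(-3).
p(-3) = -8

A tropical monomial a ⊗ x^⊗i evaluates to a + i · x. Evaluating each term at x = -3:
  Term 0 contributes 3 + 0 · -3 = 3
  Term 1 contributes -3 + 1 · -3 = -6
  Term 2 contributes 10 + 2 · -3 = 4
  Term 3 contributes 1 + 3 · -3 = -8
p(-3) = ⊕ of these = min[3, -6, 4, -8] = -8.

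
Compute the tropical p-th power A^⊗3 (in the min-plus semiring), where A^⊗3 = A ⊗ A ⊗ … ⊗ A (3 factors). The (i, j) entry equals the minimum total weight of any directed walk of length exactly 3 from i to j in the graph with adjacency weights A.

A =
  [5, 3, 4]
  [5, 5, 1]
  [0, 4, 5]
A^⊗3 =
  [4, 7, 8]
  [6, 4, 5]
  [4, 8, 4]

Each entry (A^⊗3)_ij equals the minimum over all length-3 walks i = v_0 → v_1 → … → v_3 = j of Σ_t A[v_t][v_{t+1}]. For example, for (i, j) = (0, 2) we minimise over 9 possible intermediate vertex sequences; the minimum is 8, attained along the walk 0 → 2 → 0 → 2.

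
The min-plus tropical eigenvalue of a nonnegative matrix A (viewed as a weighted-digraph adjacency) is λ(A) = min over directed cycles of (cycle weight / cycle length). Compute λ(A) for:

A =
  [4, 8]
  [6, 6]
λ(A) = 4

Enumerate directed cycles and compute their means (weight / length). Sample:
  cycle 0 → 0: weight = 4, length = 1, mean = 4/1 ≈ 4.000
  cycle 1 → 1: weight = 6, length = 1, mean = 6/1 ≈ 6.000
  cycle 0 → 1 → 0: weight = 14, length = 2, mean = 14/2 ≈ 7.000
  cycle 1 → 0 → 1: weight = 14, length = 2, mean = 14/2 ≈ 7.000
Minimum mean = 4.000, attained e.g. along the cycle 0 → 0 with weight 4 and length 1. So λ(A) = 4/1 = 4.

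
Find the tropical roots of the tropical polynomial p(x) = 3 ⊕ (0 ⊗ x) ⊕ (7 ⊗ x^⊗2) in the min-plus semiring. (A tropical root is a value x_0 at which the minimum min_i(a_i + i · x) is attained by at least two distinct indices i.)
Roots: {-7, 3}

Each tropical root is a break point of the lower envelope of the lines y = a_i + i · x (there are 3 lines, with slopes 0, 1, ..., 2). Only the lines that attain the minimum somewhere contribute to roots; other lines are dominated. Here the surviving (envelope) indices are i = 2, i = 1, i = 0.
Intersections between consecutive envelope lines give the roots: for adjacent envelope indices i < j the intersection is x = (a_i − a_j) / (j − i). Reading off the sorted break points: {-7, 3}.
Verification: at each break x_0, at least two indices attain the minimum of min_i(a_i + i · x_0).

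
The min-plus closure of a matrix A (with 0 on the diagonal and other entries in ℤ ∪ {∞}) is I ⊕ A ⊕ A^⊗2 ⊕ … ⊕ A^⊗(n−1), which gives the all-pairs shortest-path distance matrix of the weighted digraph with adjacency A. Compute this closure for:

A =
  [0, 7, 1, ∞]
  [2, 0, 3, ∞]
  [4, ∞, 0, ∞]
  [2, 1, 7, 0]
Closure =
  [0, 7, 1, ∞]
  [2, 0, 3, ∞]
  [4, 11, 0, ∞]
  [2, 1, 3, 0]

This is the Floyd-Warshall all-pairs shortest-path computation. For each intermediate vertex k = 0, 1, …, 3, update dist[i][j] ← min(dist[i][j], dist[i][k] + dist[k][j]). The final matrix gives, for each (i, j), the minimum total weight of any directed path from i to j (possibly empty when i = j).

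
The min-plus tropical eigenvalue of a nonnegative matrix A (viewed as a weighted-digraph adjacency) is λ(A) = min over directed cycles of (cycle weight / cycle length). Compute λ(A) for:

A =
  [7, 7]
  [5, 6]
λ(A) = 6

Enumerate directed cycles and compute their means (weight / length). Sample:
  cycle 0 → 0: weight = 7, length = 1, mean = 7/1 ≈ 7.000
  cycle 1 → 1: weight = 6, length = 1, mean = 6/1 ≈ 6.000
  cycle 0 → 1 → 0: weight = 12, length = 2, mean = 12/2 ≈ 6.000
  cycle 1 → 0 → 1: weight = 12, length = 2, mean = 12/2 ≈ 6.000
Minimum mean = 6.000, attained e.g. along the cycle 1 → 1 with weight 6 and length 1. So λ(A) = 6/1 = 6.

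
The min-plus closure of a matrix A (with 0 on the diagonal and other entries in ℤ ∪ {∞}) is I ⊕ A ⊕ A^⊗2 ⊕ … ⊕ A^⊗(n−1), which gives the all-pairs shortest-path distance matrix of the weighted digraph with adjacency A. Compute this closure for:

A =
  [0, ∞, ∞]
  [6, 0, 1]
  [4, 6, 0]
Closure =
  [0, ∞, ∞]
  [5, 0, 1]
  [4, 6, 0]

This is the Floyd-Warshall all-pairs shortest-path computation. For each intermediate vertex k = 0, 1, …, 2, update dist[i][j] ← min(dist[i][j], dist[i][k] + dist[k][j]). The final matrix gives, for each (i, j), the minimum total weight of any directed path from i to j (possibly empty when i = j).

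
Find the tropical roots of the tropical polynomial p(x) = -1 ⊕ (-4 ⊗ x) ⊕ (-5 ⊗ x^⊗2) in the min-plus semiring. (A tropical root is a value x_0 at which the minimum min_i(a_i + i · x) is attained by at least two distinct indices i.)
Roots: {1, 3}

Each tropical root is a break point of the lower envelope of the lines y = a_i + i · x (there are 3 lines, with slopes 0, 1, ..., 2). Only the lines that attain the minimum somewhere contribute to roots; other lines are dominated. Here the surviving (envelope) indices are i = 2, i = 1, i = 0.
Intersections between consecutive envelope lines give the roots: for adjacent envelope indices i < j the intersection is x = (a_i − a_j) / (j − i). Reading off the sorted break points: {1, 3}.
Verification: at each break x_0, at least two indices attain the minimum of min_i(a_i + i · x_0).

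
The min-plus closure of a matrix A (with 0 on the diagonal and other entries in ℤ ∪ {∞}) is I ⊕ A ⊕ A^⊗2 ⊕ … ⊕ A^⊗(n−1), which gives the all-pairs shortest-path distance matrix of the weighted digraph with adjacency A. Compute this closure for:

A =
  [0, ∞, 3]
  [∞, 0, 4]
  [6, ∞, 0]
Closure =
  [0, ∞, 3]
  [10, 0, 4]
  [6, ∞, 0]

This is the Floyd-Warshall all-pairs shortest-path computation. For each intermediate vertex k = 0, 1, …, 2, update dist[i][j] ← min(dist[i][j], dist[i][k] + dist[k][j]). The final matrix gives, for each (i, j), the minimum total weight of any directed path from i to j (possibly empty when i = j).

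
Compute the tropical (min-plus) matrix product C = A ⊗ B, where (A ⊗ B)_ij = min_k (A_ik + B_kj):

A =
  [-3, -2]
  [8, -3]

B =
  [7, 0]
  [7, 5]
A ⊗ B =
  [4, -3]
  [4, 2]

Apply the min-plus product entry-by-entry:
  C[0][0] = min over k of (A[0][0] + B[0][0] = -3 + 7 = 4, A[0][1] + B[1][0] = -2 + 7 = 5) = 4 (attained at k = 0)
  C[0][1] = min over k of (A[0][0] + B[0][1] = -3 + 0 = -3, A[0][1] + B[1][1] = -2 + 5 = 3) = -3 (attained at k = 0)
  C[1][0] = min over k of (A[1][0] + B[0][0] = 8 + 7 = 15, A[1][1] + B[1][0] = -3 + 7 = 4) = 4 (attained at k = 1)
  C[1][1] = min over k of (A[1][0] + B[0][1] = 8 + 0 = 8, A[1][1] + B[1][1] = -3 + 5 = 2) = 2 (attained at k = 1)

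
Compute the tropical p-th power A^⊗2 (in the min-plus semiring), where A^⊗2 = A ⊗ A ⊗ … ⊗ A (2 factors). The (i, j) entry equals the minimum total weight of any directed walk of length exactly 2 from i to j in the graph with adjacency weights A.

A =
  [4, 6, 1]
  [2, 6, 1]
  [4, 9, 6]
A^⊗2 =
  [5, 10, 5]
  [5, 8, 3]
  [8, 10, 5]

Each entry (A^⊗2)_ij equals the minimum over all length-2 walks i = v_0 → v_1 → … → v_2 = j of Σ_t A[v_t][v_{t+1}]. For example, for (i, j) = (0, 2) we minimise over 3 possible intermediate vertex sequences; the minimum is 5, attained along the walk 0 → 0 → 2.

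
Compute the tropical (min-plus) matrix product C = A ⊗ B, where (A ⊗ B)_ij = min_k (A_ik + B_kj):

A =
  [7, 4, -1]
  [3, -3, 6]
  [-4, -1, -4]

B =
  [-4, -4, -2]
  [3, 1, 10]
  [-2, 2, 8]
A ⊗ B =
  [-3, 1, 5]
  [-1, -2, 1]
  [-8, -8, -6]

Apply the min-plus product entry-by-entry:
  C[0][0] = min over k of (A[0][0] + B[0][0] = 7 + -4 = 3, A[0][1] + B[1][0] = 4 + 3 = 7, A[0][2] + B[2][0] = -1 + -2 = -3) = -3 (attained at k = 2)
  C[0][1] = min over k of (A[0][0] + B[0][1] = 7 + -4 = 3, A[0][1] + B[1][1] = 4 + 1 = 5, A[0][2] + B[2][1] = -1 + 2 = 1) = 1 (attained at k = 2)
  C[0][2] = min over k of (A[0][0] + B[0][2] = 7 + -2 = 5, A[0][1] + B[1][2] = 4 + 10 = 14, A[0][2] + B[2][2] = -1 + 8 = 7) = 5 (attained at k = 0)
  C[1][0] = min over k of (A[1][0] + B[0][0] = 3 + -4 = -1, A[1][1] + B[1][0] = -3 + 3 = 0, A[1][2] + B[2][0] = 6 + -2 = 4) = -1 (attained at k = 0)
  C[1][1] = min over k of (A[1][0] + B[0][1] = 3 + -4 = -1, A[1][1] + B[1][1] = -3 + 1 = -2, A[1][2] + B[2][1] = 6 + 2 = 8) = -2 (attained at k = 1)
  C[1][2] = min over k of (A[1][0] + B[0][2] = 3 + -2 = 1, A[1][1] + B[1][2] = -3 + 10 = 7, A[1][2] + B[2][2] = 6 + 8 = 14) = 1 (attained at k = 0)
  C[2][0] = min over k of (A[2][0] + B[0][0] = -4 + -4 = -8, A[2][1] + B[1][0] = -1 + 3 = 2, A[2][2] + B[2][0] = -4 + -2 = -6) = -8 (attained at k = 0)
  C[2][1] = min over k of (A[2][0] + B[0][1] = -4 + -4 = -8, A[2][1] + B[1][1] = -1 + 1 = 0, A[2][2] + B[2][1] = -4 + 2 = -2) = -8 (attained at k = 0)
  C[2][2] = min over k of (A[2][0] + B[0][2] = -4 + -2 = -6, A[2][1] + B[1][2] = -1 + 10 = 9, A[2][2] + B[2][2] = -4 + 8 = 4) = -6 (attained at k = 0)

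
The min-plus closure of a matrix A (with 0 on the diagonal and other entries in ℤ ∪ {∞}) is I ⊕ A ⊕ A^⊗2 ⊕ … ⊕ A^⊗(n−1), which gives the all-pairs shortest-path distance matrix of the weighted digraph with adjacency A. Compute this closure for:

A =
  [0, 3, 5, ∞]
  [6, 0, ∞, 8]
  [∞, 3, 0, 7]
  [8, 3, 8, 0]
Closure =
  [0, 3, 5, 11]
  [6, 0, 11, 8]
  [9, 3, 0, 7]
  [8, 3, 8, 0]

This is the Floyd-Warshall all-pairs shortest-path computation. For each intermediate vertex k = 0, 1, …, 3, update dist[i][j] ← min(dist[i][j], dist[i][k] + dist[k][j]). The final matrix gives, for each (i, j), the minimum total weight of any directed path from i to j (possibly empty when i = j).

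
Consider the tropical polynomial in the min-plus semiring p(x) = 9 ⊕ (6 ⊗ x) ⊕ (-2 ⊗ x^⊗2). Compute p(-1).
p(-1) = -4

A tropical monomial a ⊗ x^⊗i evaluates to a + i · x. Evaluating each term at x = -1:
  Term 0 contributes 9 + 0 · -1 = 9
  Term 1 contributes 6 + 1 · -1 = 5
  Term 2 contributes -2 + 2 · -1 = -4
p(-1) = ⊕ of these = min[9, 5, -4] = -4.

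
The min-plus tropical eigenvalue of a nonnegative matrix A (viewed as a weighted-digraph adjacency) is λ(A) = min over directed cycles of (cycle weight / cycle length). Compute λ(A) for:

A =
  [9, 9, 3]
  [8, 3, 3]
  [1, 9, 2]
λ(A) = 2

Enumerate directed cycles and compute their means (weight / length). Sample:
  cycle 0 → 0: weight = 9, length = 1, mean = 9/1 ≈ 9.000
  cycle 1 → 1: weight = 3, length = 1, mean = 3/1 ≈ 3.000
  cycle 2 → 2: weight = 2, length = 1, mean = 2/1 ≈ 2.000
  cycle 0 → 1 → 0: weight = 17, length = 2, mean = 17/2 ≈ 8.500
  cycle 0 → 2 → 0: weight = 4, length = 2, mean = 4/2 ≈ 2.000
  cycle 1 → 0 → 1: weight = 17, length = 2, mean = 17/2 ≈ 8.500
Minimum mean = 2.000, attained e.g. along the cycle 2 → 2 with weight 2 and length 1. So λ(A) = 2/1 = 2.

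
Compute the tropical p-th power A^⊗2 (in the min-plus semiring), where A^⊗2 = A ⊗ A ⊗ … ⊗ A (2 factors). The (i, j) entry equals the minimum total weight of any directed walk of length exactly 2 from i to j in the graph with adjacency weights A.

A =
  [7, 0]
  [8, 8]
A^⊗2 =
  [8, 7]
  [15, 8]

Each entry (A^⊗2)_ij equals the minimum over all length-2 walks i = v_0 → v_1 → … → v_2 = j of Σ_t A[v_t][v_{t+1}]. For example, for (i, j) = (0, 1) we minimise over 2 possible intermediate vertex sequences; the minimum is 7, attained along the walk 0 → 0 → 1.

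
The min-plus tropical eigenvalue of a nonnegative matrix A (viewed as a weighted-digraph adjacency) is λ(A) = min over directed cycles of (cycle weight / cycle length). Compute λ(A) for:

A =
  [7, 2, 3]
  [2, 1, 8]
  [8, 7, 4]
λ(A) = 1

Enumerate directed cycles and compute their means (weight / length). Sample:
  cycle 0 → 0: weight = 7, length = 1, mean = 7/1 ≈ 7.000
  cycle 1 → 1: weight = 1, length = 1, mean = 1/1 ≈ 1.000
  cycle 2 → 2: weight = 4, length = 1, mean = 4/1 ≈ 4.000
  cycle 0 → 1 → 0: weight = 4, length = 2, mean = 4/2 ≈ 2.000
  cycle 0 → 2 → 0: weight = 11, length = 2, mean = 11/2 ≈ 5.500
  cycle 1 → 0 → 1: weight = 4, length = 2, mean = 4/2 ≈ 2.000
Minimum mean = 1.000, attained e.g. along the cycle 1 → 1 with weight 1 and length 1. So λ(A) = 1/1 = 1.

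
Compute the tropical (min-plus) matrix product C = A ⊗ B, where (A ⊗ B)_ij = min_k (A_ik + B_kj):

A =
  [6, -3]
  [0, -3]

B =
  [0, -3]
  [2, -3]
A ⊗ B =
  [-1, -6]
  [-1, -6]

Apply the min-plus product entry-by-entry:
  C[0][0] = min over k of (A[0][0] + B[0][0] = 6 + 0 = 6, A[0][1] + B[1][0] = -3 + 2 = -1) = -1 (attained at k = 1)
  C[0][1] = min over k of (A[0][0] + B[0][1] = 6 + -3 = 3, A[0][1] + B[1][1] = -3 + -3 = -6) = -6 (attained at k = 1)
  C[1][0] = min over k of (A[1][0] + B[0][0] = 0 + 0 = 0, A[1][1] + B[1][0] = -3 + 2 = -1) = -1 (attained at k = 1)
  C[1][1] = min over k of (A[1][0] + B[0][1] = 0 + -3 = -3, A[1][1] + B[1][1] = -3 + -3 = -6) = -6 (attained at k = 1)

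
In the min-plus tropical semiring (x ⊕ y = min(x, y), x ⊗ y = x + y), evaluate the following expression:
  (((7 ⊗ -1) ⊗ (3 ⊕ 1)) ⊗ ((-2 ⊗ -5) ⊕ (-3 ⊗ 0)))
(((7 ⊗ -1) ⊗ (3 ⊕ 1)) ⊗ ((-2 ⊗ -5) ⊕ (-3 ⊗ 0))) = 0

Expand innermost to outermost. Recall ⊕ takes the minimum of its arguments and ⊗ takes their sum. Working out the expression (((7 ⊗ -1) ⊗ (3 ⊕ 1)) ⊗ ((-2 ⊗ -5) ⊕ (-3 ⊗ 0))) gives 0.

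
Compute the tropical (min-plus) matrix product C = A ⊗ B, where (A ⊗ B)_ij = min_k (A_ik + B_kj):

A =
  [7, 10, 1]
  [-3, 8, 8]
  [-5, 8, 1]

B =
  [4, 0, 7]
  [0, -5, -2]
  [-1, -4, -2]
A ⊗ B =
  [0, -3, -1]
  [1, -3, 4]
  [-1, -5, -1]

Apply the min-plus product entry-by-entry:
  C[0][0] = min over k of (A[0][0] + B[0][0] = 7 + 4 = 11, A[0][1] + B[1][0] = 10 + 0 = 10, A[0][2] + B[2][0] = 1 + -1 = 0) = 0 (attained at k = 2)
  C[0][1] = min over k of (A[0][0] + B[0][1] = 7 + 0 = 7, A[0][1] + B[1][1] = 10 + -5 = 5, A[0][2] + B[2][1] = 1 + -4 = -3) = -3 (attained at k = 2)
  C[0][2] = min over k of (A[0][0] + B[0][2] = 7 + 7 = 14, A[0][1] + B[1][2] = 10 + -2 = 8, A[0][2] + B[2][2] = 1 + -2 = -1) = -1 (attained at k = 2)
  C[1][0] = min over k of (A[1][0] + B[0][0] = -3 + 4 = 1, A[1][1] + B[1][0] = 8 + 0 = 8, A[1][2] + B[2][0] = 8 + -1 = 7) = 1 (attained at k = 0)
  C[1][1] = min over k of (A[1][0] + B[0][1] = -3 + 0 = -3, A[1][1] + B[1][1] = 8 + -5 = 3, A[1][2] + B[2][1] = 8 + -4 = 4) = -3 (attained at k = 0)
  C[1][2] = min over k of (A[1][0] + B[0][2] = -3 + 7 = 4, A[1][1] + B[1][2] = 8 + -2 = 6, A[1][2] + B[2][2] = 8 + -2 = 6) = 4 (attained at k = 0)
  C[2][0] = min over k of (A[2][0] + B[0][0] = -5 + 4 = -1, A[2][1] + B[1][0] = 8 + 0 = 8, A[2][2] + B[2][0] = 1 + -1 = 0) = -1 (attained at k = 0)
  C[2][1] = min over k of (A[2][0] + B[0][1] = -5 + 0 = -5, A[2][1] + B[1][1] = 8 + -5 = 3, A[2][2] + B[2][1] = 1 + -4 = -3) = -5 (attained at k = 0)
  C[2][2] = min over k of (A[2][0] + B[0][2] = -5 + 7 = 2, A[2][1] + B[1][2] = 8 + -2 = 6, A[2][2] + B[2][2] = 1 + -2 = -1) = -1 (attained at k = 2)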